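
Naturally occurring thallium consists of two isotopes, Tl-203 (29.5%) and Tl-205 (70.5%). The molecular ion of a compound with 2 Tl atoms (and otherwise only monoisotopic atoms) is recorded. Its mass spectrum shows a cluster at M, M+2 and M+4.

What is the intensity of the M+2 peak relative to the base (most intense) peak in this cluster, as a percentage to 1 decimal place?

83.7%

(0.295 + 0.705)^2 gives M 0.0870, M+2 0.4160, M+4 0.4970; the largest is M+4.
P(M+4) = C(2,2) × 0.295^0 × 0.705^2 = 1 × 1.0000 × 0.497025 = 0.497025 (base)
P(M+2) = C(2,1) × 0.295^1 × 0.705^1 = 2 × 0.2950 × 0.7050 = 0.415950
Relative intensity = 0.415950 / 0.497025 × 100 = 83.7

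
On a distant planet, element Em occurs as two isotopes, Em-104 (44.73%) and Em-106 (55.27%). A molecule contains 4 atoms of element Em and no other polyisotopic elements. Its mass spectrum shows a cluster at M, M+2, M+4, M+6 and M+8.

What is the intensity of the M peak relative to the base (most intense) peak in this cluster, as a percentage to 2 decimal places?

10.92%

Term probabilities: M 0.0400, M+2 0.1979, M+4 0.3667, M+6 0.3021, M+8 0.0933. Base peak = M+4.
P(M+4) = C(4,2) × 0.4473^2 × 0.5527^2 = 6 × 0.20007729 × 0.30547729 = 0.366714 (base)
P(M) = C(4,0) × 0.4473^4 × 0.5527^0 = 1 × 0.04003092 × 1.0000 = 0.040031
Relative intensity = 0.040031 / 0.366714 × 100 = 10.92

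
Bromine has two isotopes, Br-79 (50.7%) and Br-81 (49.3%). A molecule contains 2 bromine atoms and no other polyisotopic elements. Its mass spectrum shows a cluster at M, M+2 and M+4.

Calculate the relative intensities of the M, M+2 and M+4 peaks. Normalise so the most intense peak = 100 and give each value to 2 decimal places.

Each Br atom is independently Br-79 (p = 0.507) or Br-81 (q = 0.493); the cluster is the binomial expansion (p + q)^2.
P(M) = 0.507^2 = 0.257049
P(M+2) = 2 × 0.507^1 × 0.493^1 = 0.499902
P(M+4) = 0.493^2 = 0.243049
The M+2 peak is largest (0.499902); scaling to 100 gives 51.42 : 100.00 : 48.62.

51.42 : 100.00 : 48.62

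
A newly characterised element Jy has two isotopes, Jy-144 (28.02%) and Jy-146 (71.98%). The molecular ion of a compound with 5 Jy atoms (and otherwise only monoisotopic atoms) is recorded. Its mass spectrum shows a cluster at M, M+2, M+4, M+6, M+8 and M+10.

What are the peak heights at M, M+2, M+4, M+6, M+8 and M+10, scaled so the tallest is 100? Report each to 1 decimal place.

The 5 Jy atoms are independent, so intensities follow the terms of (0.2802 + 0.7198)^5.
P(M) = 0.2802^5 = 0.001727
P(M+2) = 5 × 0.2802^4 × 0.7198^1 = 0.022185
P(M+4) = 10 × 0.2802^3 × 0.7198^2 = 0.113980
P(M+6) = 10 × 0.2802^2 × 0.7198^3 = 0.292800
P(M+8) = 5 × 0.2802^1 × 0.7198^4 = 0.376085
P(M+10) = 0.7198^5 = 0.193223
The M+8 peak is largest (0.376085); scaling to 100 gives 0.5 : 5.9 : 30.3 : 77.9 : 100.0 : 51.4.

0.5 : 5.9 : 30.3 : 77.9 : 100.0 : 51.4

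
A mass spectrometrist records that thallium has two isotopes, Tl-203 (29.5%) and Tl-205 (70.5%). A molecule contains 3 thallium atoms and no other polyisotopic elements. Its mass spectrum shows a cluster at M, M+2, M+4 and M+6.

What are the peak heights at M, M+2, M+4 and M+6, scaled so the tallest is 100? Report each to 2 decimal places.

Each Tl atom is independently Tl-203 (p = 0.295) or Tl-205 (q = 0.705); the cluster is the binomial expansion (p + q)^3.
P(M) = 0.295^3 = 0.025672
P(M+2) = 3 × 0.295^2 × 0.705^1 = 0.184058
P(M+4) = 3 × 0.295^1 × 0.705^2 = 0.439867
P(M+6) = 0.705^3 = 0.350403
The M+4 peak is largest (0.439867); scaling to 100 gives 5.84 : 41.84 : 100.00 : 79.66.

5.84 : 41.84 : 100.00 : 79.66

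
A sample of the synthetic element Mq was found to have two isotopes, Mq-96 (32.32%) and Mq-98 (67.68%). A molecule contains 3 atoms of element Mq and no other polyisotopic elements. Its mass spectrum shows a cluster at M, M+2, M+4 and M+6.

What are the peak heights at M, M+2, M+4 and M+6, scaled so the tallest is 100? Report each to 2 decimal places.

The 3 Mq atoms are independent, so intensities follow the terms of (0.3232 + 0.6768)^3.
P(M) = 0.3232^3 = 0.033761
P(M+2) = 3 × 0.3232^2 × 0.6768^1 = 0.212092
P(M+4) = 3 × 0.3232^1 × 0.6768^2 = 0.444133
P(M+6) = 0.6768^3 = 0.310014
The M+4 peak is largest (0.444133); scaling to 100 gives 7.60 : 47.75 : 100.00 : 69.80.

7.60 : 47.75 : 100.00 : 69.80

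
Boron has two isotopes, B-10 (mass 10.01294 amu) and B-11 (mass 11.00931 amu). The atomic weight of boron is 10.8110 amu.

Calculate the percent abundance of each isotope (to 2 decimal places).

With x = fraction of B-10 (so B-11 is 1 − x):
10.01294·x + 11.00931·(1 − x) = 10.8110
(10.01294 − 11.00931)·x = 10.8110 − 11.00931
x = -0.19831 / -0.99637 = 0.19903 → 19.90% B-10, 80.10% B-11.

B-10: 19.90%, B-11: 80.10%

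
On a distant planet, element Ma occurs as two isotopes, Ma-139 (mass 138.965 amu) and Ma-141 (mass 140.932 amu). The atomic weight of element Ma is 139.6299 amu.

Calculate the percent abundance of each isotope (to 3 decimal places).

Ma-139: 66.197%, Ma-141: 33.803%

Writing the weighted mean with unknown fraction x of Ma-139:
138.965·x + 140.932·(1 − x) = 139.6299
(138.965 − 140.932)·x = 139.6299 − 140.932
x = -1.3021 / -1.967 = 0.66197 → 66.197% Ma-139, 33.803% Ma-141.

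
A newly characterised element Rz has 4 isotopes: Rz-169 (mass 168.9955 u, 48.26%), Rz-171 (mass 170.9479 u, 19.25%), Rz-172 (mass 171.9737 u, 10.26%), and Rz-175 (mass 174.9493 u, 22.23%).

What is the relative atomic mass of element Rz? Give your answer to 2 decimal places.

Ar = Σ fᵢ·mᵢ = 0.4826 × 168.9955 + 0.1925 × 170.9479 + 0.1026 × 171.9737 + 0.2223 × 174.9493
= 81.55723 + 32.90747 + 17.64450 + 38.89123 = 171.00043 u

171.00 u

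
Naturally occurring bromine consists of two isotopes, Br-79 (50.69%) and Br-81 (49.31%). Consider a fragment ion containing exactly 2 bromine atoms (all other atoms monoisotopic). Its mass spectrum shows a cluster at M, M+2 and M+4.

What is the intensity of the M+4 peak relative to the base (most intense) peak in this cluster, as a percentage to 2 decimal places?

Term probabilities: M 0.2569, M+2 0.4999, M+4 0.2431. Base peak = M+2.
P(M+2) = C(2,1) × 0.5069^1 × 0.4931^1 = 2 × 0.5069 × 0.4931 = 0.499905 (base)
P(M+4) = C(2,2) × 0.5069^0 × 0.4931^2 = 1 × 1.0000 × 0.24314761 = 0.243148
Relative intensity = 0.243148 / 0.499905 × 100 = 48.64

48.64%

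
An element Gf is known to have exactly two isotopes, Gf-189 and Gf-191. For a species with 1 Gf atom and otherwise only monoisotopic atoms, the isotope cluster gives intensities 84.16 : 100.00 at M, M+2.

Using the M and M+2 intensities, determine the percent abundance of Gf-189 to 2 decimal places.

Write p for the Gf-189 fraction. I(M+2)/I(M) = [C(1,1)·p^0·(1−p)] / p^1 = 1·(1−p)/p = 100.00/84.16 = 1.1882
(1−p)/p = 1.1882/1 = 1.1882  ⇒  p = 1/(1 + 1.1882) = 0.4570
Gf-189: 45.70%, Gf-191: 54.30%.

45.70%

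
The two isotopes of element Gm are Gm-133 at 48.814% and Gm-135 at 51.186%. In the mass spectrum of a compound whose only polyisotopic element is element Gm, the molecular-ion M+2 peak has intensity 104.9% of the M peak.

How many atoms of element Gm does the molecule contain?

1

For n independent Gm atoms, I(M+2)/I(M) = n · (abundance Gm-135) / (abundance Gm-133) = n · 0.51186/0.48814.
n = 1.049 × 0.48814/0.51186 = 1.00 ≈ 1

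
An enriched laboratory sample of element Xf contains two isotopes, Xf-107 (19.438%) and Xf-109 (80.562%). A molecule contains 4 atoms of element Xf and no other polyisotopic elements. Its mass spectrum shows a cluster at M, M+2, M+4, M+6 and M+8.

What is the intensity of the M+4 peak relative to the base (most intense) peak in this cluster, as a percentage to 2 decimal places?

(0.19438 + 0.80562)^4 gives M 0.0014, M+2 0.0237, M+4 0.1471, M+6 0.4065, M+8 0.4212; the largest is M+8.
P(M+8) = C(4,4) × 0.19438^0 × 0.80562^4 = 1 × 1.0000 × 0.42123161 = 0.421232 (base)
P(M+4) = C(4,2) × 0.19438^2 × 0.80562^2 = 6 × 0.03778358 × 0.64902358 = 0.147135
Relative intensity = 0.147135 / 0.421232 × 100 = 34.93

34.93%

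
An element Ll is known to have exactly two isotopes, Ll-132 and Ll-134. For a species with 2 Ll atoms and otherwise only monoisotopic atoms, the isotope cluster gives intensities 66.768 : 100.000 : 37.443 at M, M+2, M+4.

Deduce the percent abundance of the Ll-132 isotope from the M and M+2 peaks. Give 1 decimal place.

Let p = fractional abundance of Ll-132. I(M+2)/I(M) = [C(2,1)·p^1·(1−p)] / p^2 = 2·(1−p)/p = 100.000/66.768 = 1.4977
(1−p)/p = 1.4977/2 = 0.7489  ⇒  p = 1/(1 + 0.7489) = 0.5718
Ll-132: 57.2%, Ll-134: 42.8%.

57.2%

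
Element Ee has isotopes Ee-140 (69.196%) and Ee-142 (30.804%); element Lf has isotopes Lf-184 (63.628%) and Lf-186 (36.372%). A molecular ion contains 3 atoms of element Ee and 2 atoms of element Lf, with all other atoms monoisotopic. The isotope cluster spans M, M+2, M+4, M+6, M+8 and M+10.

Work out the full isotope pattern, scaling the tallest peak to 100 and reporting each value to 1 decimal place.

40.3 : 100.0 : 98.8 : 48.6 : 11.9 : 1.2

Element Ee pattern (n=3): 0.33131643 : 0.44247664 : 0.19697743 : 0.0292295
Element Lf pattern (n=2): 0.40485224 : 0.46285552 : 0.13229224
Convolve the two distributions (both contribute in 2-u steps):
  M: 0.33131643×0.40485224 = 0.134134
  M+2: 0.33131643×0.46285552 + 0.44247664×0.40485224 = 0.332489
  M+4: 0.33131643×0.13229224 + 0.44247664×0.46285552 + 0.19697743×0.40485224 = 0.328380
  M+6: 0.44247664×0.13229224 + 0.19697743×0.46285552 + 0.0292295×0.40485224 = 0.161542
  M+8: 0.19697743×0.13229224 + 0.0292295×0.46285552 = 0.039588
  M+10: 0.0292295×0.13229224 = 0.003867
Scale to base peak (0.332489) = 100: 40.3 : 100.0 : 98.8 : 48.6 : 11.9 : 1.2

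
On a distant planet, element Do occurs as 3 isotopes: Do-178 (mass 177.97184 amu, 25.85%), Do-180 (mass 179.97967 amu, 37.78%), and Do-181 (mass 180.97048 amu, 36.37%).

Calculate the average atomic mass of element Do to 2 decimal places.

179.82 amu

The abundance-weighted mean is 0.2585 × 177.97184 + 0.3778 × 179.97967 + 0.3637 × 180.97048
= 46.005721 + 67.996319 + 65.818964 = 179.821004 amu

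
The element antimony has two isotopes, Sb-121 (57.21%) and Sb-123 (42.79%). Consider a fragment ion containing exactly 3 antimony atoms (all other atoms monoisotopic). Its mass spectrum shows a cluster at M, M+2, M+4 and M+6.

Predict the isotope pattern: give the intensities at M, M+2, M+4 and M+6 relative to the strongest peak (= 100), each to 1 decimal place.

44.6 : 100.0 : 74.8 : 18.6

Expanding (0.5721 + 0.4279)^3:
P(M) = 0.5721^3 = 0.187247
P(M+2) = 3 × 0.5721^2 × 0.4279^1 = 0.420153
P(M+4) = 3 × 0.5721^1 × 0.4279^2 = 0.314252
P(M+6) = 0.4279^3 = 0.078348
The M+2 peak is largest (0.420153); scaling to 100 gives 44.6 : 100.0 : 74.8 : 18.6.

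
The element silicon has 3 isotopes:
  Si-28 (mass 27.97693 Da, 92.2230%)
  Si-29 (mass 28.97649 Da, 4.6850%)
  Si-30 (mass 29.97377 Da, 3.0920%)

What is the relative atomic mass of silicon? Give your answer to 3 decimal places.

28.086 Da

Average mass = Σ (abundance × isotope mass) = 0.922230 × 27.97693 + 0.046850 × 28.97649 + 0.030920 × 29.97377
= 25.801164 + 1.357549 + 0.926789 = 28.085502 Da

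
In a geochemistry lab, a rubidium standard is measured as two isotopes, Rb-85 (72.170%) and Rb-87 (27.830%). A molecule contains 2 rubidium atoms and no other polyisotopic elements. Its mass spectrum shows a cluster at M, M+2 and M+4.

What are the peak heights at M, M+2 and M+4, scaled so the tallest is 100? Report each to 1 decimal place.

100.0 : 77.1 : 14.9

The 2 Rb atoms are independent, so intensities follow the terms of (0.72170 + 0.27830)^2.
P(M) = 0.72170^2 = 0.520851
P(M+2) = 2 × 0.72170^1 × 0.27830^1 = 0.401698
P(M+4) = 0.27830^2 = 0.077451
The M peak is largest (0.520851); scaling to 100 gives 100.0 : 77.1 : 14.9.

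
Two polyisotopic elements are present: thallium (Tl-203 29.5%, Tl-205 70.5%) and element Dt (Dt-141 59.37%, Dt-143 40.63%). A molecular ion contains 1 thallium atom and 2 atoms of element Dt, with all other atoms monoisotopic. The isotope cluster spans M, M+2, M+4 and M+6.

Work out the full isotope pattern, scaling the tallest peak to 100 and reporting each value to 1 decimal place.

26.6 : 100.0 : 99.5 : 29.8

Thallium pattern (n=1): 0.2950 : 0.7050
Element Dt pattern (n=2): 0.35247969 : 0.48244062 : 0.16507969
Convolve the two distributions (both contribute in 2-u steps):
  M: 0.2950×0.35247969 = 0.103982
  M+2: 0.2950×0.48244062 + 0.7050×0.35247969 = 0.390818
  M+4: 0.2950×0.16507969 + 0.7050×0.48244062 = 0.388819
  M+6: 0.7050×0.16507969 = 0.116381
Scale to base peak (0.390818) = 100: 26.6 : 100.0 : 99.5 : 29.8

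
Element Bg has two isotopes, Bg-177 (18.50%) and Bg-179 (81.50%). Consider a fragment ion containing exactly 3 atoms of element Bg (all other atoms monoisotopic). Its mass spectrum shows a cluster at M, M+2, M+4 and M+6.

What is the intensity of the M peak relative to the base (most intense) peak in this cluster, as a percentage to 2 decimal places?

Term probabilities: M 0.0063, M+2 0.0837, M+4 0.3686, M+6 0.5413. Base peak = M+6.
P(M+6) = C(3,3) × 0.1850^0 × 0.8150^3 = 1 × 1.0000 × 0.54134337 = 0.541343 (base)
P(M) = C(3,0) × 0.1850^3 × 0.8150^0 = 1 × 0.00633162 × 1.0000 = 0.006332
Relative intensity = 0.006332 / 0.541343 × 100 = 1.17

1.17%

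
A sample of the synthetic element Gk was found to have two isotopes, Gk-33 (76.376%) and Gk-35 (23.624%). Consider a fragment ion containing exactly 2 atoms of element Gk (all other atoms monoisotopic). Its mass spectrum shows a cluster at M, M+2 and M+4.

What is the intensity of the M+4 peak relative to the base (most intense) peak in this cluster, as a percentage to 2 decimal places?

9.57%

Binomial terms of (0.76376 + 0.23624)^2: M 0.5833, M+2 0.3609, M+4 0.0558 → M is the base peak.
P(M) = C(2,0) × 0.76376^2 × 0.23624^0 = 1 × 0.58332934 × 1.0000 = 0.583329 (base)
P(M+4) = C(2,2) × 0.76376^0 × 0.23624^2 = 1 × 1.0000 × 0.05580934 = 0.055809
Relative intensity = 0.055809 / 0.583329 × 100 = 9.57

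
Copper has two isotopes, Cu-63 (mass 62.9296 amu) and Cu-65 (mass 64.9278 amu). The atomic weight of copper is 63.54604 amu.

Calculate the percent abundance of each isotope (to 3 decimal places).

Cu-63: 69.150%, Cu-65: 30.850%

Writing the weighted mean with unknown fraction x of Cu-63:
62.9296·x + 64.9278·(1 − x) = 63.54604
(62.9296 − 64.9278)·x = 63.54604 − 64.9278
x = -1.38176 / -1.9982 = 0.69150 → 69.150% Cu-63, 30.850% Cu-65.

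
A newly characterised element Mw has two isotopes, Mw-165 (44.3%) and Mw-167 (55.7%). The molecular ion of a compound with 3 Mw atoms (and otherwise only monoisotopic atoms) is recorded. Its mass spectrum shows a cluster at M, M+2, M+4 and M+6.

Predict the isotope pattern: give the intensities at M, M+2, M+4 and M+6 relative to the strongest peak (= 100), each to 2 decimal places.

Each Mw atom is independently Mw-165 (p = 0.443) or Mw-167 (q = 0.557); the cluster is the binomial expansion (p + q)^3.
P(M) = 0.443^3 = 0.086938
P(M+2) = 3 × 0.443^2 × 0.557^1 = 0.327932
P(M+4) = 3 × 0.443^1 × 0.557^2 = 0.412321
P(M+6) = 0.557^3 = 0.172809
The M+4 peak is largest (0.412321); scaling to 100 gives 21.09 : 79.53 : 100.00 : 41.91.

21.09 : 79.53 : 100.00 : 41.91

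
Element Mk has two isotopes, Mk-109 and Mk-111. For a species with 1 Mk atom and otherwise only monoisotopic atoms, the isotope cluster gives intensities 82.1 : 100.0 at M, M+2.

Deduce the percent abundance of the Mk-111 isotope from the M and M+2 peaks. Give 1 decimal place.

Write p for the Mk-109 fraction. I(M+2)/I(M) = [C(1,1)·p^0·(1−p)] / p^1 = 1·(1−p)/p = 100.0/82.1 = 1.2180
(1−p)/p = 1.2180/1 = 1.2180  ⇒  p = 1/(1 + 1.2180) = 0.4509
Mk-109: 45.1%, Mk-111: 54.9%.

54.9%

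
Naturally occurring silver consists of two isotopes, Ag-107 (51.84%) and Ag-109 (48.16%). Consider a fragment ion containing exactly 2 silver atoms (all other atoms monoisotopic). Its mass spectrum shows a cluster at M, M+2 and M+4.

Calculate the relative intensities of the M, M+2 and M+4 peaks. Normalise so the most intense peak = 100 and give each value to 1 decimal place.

Each Ag atom is independently Ag-107 (p = 0.5184) or Ag-109 (q = 0.4816); the cluster is the binomial expansion (p + q)^2.
P(M) = 0.5184^2 = 0.268739
P(M+2) = 2 × 0.5184^1 × 0.4816^1 = 0.499323
P(M+4) = 0.4816^2 = 0.231939
The M+2 peak is largest (0.499323); scaling to 100 gives 53.8 : 100.0 : 46.5.

53.8 : 100.0 : 46.5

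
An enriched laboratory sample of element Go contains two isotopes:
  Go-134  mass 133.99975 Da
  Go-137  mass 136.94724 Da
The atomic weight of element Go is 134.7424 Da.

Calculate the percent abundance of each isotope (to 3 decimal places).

Let x be the fractional abundance of Go-134; then Go-137 has abundance 1 − x.
133.99975·x + 136.94724·(1 − x) = 134.7424
(133.99975 − 136.94724)·x = 134.7424 − 136.94724
x = -2.20484 / -2.94749 = 0.74804 → 74.804% Go-134, 25.196% Go-137.

Go-134: 74.804%, Go-137: 25.196%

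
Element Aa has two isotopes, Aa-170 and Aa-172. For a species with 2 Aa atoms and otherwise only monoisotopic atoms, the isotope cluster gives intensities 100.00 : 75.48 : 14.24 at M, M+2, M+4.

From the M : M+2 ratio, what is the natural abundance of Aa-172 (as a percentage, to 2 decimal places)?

27.40%

Write p for the Aa-170 fraction. I(M+2)/I(M) = [C(2,1)·p^1·(1−p)] / p^2 = 2·(1−p)/p = 75.48/100.00 = 0.7548
(1−p)/p = 0.7548/2 = 0.3774  ⇒  p = 1/(1 + 0.3774) = 0.7260
Aa-170: 72.60%, Aa-172: 27.40%.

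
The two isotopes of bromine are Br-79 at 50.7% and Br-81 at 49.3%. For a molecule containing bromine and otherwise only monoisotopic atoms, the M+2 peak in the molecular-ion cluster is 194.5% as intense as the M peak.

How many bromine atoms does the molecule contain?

For n independent Br atoms, I(M+2)/I(M) = n · (abundance Br-81) / (abundance Br-79) = n · 0.493/0.507.
n = 1.945 × 0.507/0.493 = 2.00 ≈ 2

2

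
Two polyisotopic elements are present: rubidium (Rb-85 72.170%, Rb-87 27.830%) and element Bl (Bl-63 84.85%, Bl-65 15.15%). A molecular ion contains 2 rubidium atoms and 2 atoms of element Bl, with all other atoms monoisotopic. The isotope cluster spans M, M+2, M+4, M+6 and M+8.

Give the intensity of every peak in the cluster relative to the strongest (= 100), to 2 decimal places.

Rubidium pattern (n=2): 0.52085089 : 0.40169822 : 0.07745089
Element Bl pattern (n=2): 0.71995225 : 0.2570955 : 0.02295225
Convolve the two distributions (both contribute in 2-u steps):
  M: 0.52085089×0.71995225 = 0.374988
  M+2: 0.52085089×0.2570955 + 0.40169822×0.71995225 = 0.423112
  M+4: 0.52085089×0.02295225 + 0.40169822×0.2570955 + 0.07745089×0.71995225 = 0.170990
  M+6: 0.40169822×0.02295225 + 0.07745089×0.2570955 = 0.029132
  M+8: 0.07745089×0.02295225 = 0.001778
Scale to base peak (0.423112) = 100: 88.63 : 100.00 : 40.41 : 6.89 : 0.42

88.63 : 100.00 : 40.41 : 6.89 : 0.42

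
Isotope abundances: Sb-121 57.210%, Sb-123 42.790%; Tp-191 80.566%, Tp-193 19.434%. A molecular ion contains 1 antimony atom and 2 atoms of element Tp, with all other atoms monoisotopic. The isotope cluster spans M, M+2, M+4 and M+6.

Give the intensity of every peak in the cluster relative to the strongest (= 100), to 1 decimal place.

81.3 : 100.0 : 34.1 : 3.5

Antimony pattern (n=1): 0.5721 : 0.4279
Element Tp pattern (n=2): 0.64908804 : 0.31314393 : 0.03776804
Convolve the two distributions (both contribute in 2-u steps):
  M: 0.5721×0.64908804 = 0.371343
  M+2: 0.5721×0.31314393 + 0.4279×0.64908804 = 0.456894
  M+4: 0.5721×0.03776804 + 0.4279×0.31314393 = 0.155601
  M+6: 0.4279×0.03776804 = 0.016161
Scale to base peak (0.456894) = 100: 81.3 : 100.0 : 34.1 : 3.5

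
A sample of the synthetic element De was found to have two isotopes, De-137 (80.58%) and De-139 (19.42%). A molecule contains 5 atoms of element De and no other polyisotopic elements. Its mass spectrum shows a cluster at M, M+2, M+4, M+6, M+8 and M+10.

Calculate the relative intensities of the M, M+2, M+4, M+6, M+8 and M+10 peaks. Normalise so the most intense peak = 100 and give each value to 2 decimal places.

82.99 : 100.00 : 48.20 : 11.62 : 1.40 : 0.07

Expanding (0.8058 + 0.1942)^5:
P(M) = 0.8058^5 = 0.339732
P(M+2) = 5 × 0.8058^4 × 0.1942^1 = 0.409382
P(M+4) = 10 × 0.8058^3 × 0.1942^2 = 0.197324
P(M+6) = 10 × 0.8058^2 × 0.1942^3 = 0.047556
P(M+8) = 5 × 0.8058^1 × 0.1942^4 = 0.005731
P(M+10) = 0.1942^5 = 0.000276
The M+2 peak is largest (0.409382); scaling to 100 gives 82.99 : 100.00 : 48.20 : 11.62 : 1.40 : 0.07.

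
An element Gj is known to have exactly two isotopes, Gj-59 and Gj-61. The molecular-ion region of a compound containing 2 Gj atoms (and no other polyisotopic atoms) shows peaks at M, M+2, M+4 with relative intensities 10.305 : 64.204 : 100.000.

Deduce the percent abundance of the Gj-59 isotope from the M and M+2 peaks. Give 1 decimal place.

If p is the fraction of Gj that is Gj-59, then I(M+2)/I(M) = [C(2,1)·p^1·(1−p)] / p^2 = 2·(1−p)/p = 64.204/10.305 = 6.2304
(1−p)/p = 6.2304/2 = 3.1152  ⇒  p = 1/(1 + 3.1152) = 0.2430
Gj-59: 24.3%, Gj-61: 75.7%.

24.3%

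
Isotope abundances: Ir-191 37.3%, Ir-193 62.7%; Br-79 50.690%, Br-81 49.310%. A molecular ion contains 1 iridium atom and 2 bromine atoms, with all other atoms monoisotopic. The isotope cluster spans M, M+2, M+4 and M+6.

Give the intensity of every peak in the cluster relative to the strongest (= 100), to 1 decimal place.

Iridium pattern (n=1): 0.3730 : 0.6270
Bromine pattern (n=2): 0.25694761 : 0.49990478 : 0.24314761
Convolve the two distributions (both contribute in 2-u steps):
  M: 0.3730×0.25694761 = 0.095841
  M+2: 0.3730×0.49990478 + 0.6270×0.25694761 = 0.347571
  M+4: 0.3730×0.24314761 + 0.6270×0.49990478 = 0.404134
  M+6: 0.6270×0.24314761 = 0.152454
Scale to base peak (0.404134) = 100: 23.7 : 86.0 : 100.0 : 37.7

23.7 : 86.0 : 100.0 : 37.7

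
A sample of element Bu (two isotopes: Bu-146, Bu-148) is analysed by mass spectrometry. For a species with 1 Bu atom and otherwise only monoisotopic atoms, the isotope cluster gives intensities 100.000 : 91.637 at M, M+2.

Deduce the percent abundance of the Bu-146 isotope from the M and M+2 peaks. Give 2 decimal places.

52.18%

Let p = fractional abundance of Bu-146. I(M+2)/I(M) = [C(1,1)·p^0·(1−p)] / p^1 = 1·(1−p)/p = 91.637/100.000 = 0.9164
(1−p)/p = 0.9164/1 = 0.9164  ⇒  p = 1/(1 + 0.9164) = 0.5218
Bu-146: 52.18%, Bu-148: 47.82%.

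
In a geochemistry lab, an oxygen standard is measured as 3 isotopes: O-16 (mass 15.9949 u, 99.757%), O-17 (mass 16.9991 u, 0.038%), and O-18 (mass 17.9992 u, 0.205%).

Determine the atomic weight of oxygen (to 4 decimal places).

Weight each isotope mass by its fractional abundance: 0.99757 × 15.9949 + 0.00038 × 16.9991 + 0.00205 × 17.9992
= 15.95603 + 0.00646 + 0.03690 = 15.99939 u

15.9994 u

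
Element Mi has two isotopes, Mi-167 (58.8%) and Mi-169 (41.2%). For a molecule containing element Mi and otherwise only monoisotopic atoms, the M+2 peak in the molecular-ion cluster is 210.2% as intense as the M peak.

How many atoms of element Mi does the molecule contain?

3

For n independent Mi atoms, I(M+2)/I(M) = n · (abundance Mi-169) / (abundance Mi-167) = n · 0.412/0.588.
n = 2.102 × 0.588/0.412 = 3.00 ≈ 3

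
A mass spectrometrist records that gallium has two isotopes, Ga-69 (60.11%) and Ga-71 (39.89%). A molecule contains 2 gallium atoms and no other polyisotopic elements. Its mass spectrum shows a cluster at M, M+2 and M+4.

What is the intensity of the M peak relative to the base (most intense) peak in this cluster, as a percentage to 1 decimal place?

75.3%

Term probabilities: M 0.3613, M+2 0.4796, M+4 0.1591. Base peak = M+2.
P(M+2) = C(2,1) × 0.6011^1 × 0.3989^1 = 2 × 0.6011 × 0.3989 = 0.479558 (base)
P(M) = C(2,0) × 0.6011^2 × 0.3989^0 = 1 × 0.36132121 × 1.0000 = 0.361321
Relative intensity = 0.361321 / 0.479558 × 100 = 75.3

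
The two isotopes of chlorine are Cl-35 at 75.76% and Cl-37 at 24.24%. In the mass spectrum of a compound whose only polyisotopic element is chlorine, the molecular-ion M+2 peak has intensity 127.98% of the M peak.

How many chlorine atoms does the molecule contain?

The M+2/M ratio from n Cl atoms is n · q/p = n · 0.2424/0.7576.
n = 1.2798 × 0.7576/0.2424 = 4.00 ≈ 4

4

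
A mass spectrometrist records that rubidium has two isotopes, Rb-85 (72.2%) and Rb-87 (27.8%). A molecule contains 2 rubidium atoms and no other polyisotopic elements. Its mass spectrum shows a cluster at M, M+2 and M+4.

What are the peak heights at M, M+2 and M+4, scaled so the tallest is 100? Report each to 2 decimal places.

100.00 : 77.01 : 14.83

The 2 Rb atoms are independent, so intensities follow the terms of (0.722 + 0.278)^2.
P(M) = 0.722^2 = 0.521284
P(M+2) = 2 × 0.722^1 × 0.278^1 = 0.401432
P(M+4) = 0.278^2 = 0.077284
The M peak is largest (0.521284); scaling to 100 gives 100.00 : 77.01 : 14.83.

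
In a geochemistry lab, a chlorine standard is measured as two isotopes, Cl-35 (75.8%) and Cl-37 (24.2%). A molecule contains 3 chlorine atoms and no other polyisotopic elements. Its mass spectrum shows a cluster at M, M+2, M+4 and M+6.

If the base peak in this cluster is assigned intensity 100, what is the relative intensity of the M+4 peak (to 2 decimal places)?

Binomial terms of (0.758 + 0.242)^3: M 0.4355, M+2 0.4171, M+4 0.1332, M+6 0.0142 → M is the base peak.
P(M) = C(3,0) × 0.758^3 × 0.242^0 = 1 × 0.43551951 × 1.0000 = 0.435520 (base)
P(M+4) = C(3,2) × 0.758^1 × 0.242^2 = 3 × 0.7580 × 0.058564 = 0.133175
Relative intensity = 0.133175 / 0.435520 × 100 = 30.58

30.58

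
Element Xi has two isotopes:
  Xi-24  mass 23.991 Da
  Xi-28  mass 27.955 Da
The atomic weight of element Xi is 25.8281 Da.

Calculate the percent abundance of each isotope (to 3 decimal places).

Xi-24: 53.655%, Xi-28: 46.345%

Writing the weighted mean with unknown fraction x of Xi-24:
23.991·x + 27.955·(1 − x) = 25.8281
(23.991 − 27.955)·x = 25.8281 − 27.955
x = -2.1269 / -3.964 = 0.53655 → 53.655% Xi-24, 46.345% Xi-28.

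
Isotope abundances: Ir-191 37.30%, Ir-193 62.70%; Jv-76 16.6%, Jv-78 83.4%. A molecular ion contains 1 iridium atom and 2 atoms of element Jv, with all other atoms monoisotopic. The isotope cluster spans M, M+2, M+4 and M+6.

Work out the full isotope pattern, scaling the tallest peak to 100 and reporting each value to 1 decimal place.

2.4 : 27.6 : 99.3 : 100.0

Iridium pattern (n=1): 0.3730 : 0.6270
Element Jv pattern (n=2): 0.027556 : 0.276888 : 0.695556
Convolve the two distributions (both contribute in 2-u steps):
  M: 0.3730×0.027556 = 0.010278
  M+2: 0.3730×0.276888 + 0.6270×0.027556 = 0.120557
  M+4: 0.3730×0.695556 + 0.6270×0.276888 = 0.433051
  M+6: 0.6270×0.695556 = 0.436114
Scale to base peak (0.436114) = 100: 2.4 : 27.6 : 99.3 : 100.0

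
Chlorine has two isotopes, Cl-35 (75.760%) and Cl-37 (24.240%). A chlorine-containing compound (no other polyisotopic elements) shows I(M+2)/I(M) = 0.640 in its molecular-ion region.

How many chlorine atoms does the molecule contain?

2

For n independent Cl atoms, I(M+2)/I(M) = n · (abundance Cl-37) / (abundance Cl-35) = n · 0.24240/0.75760.
n = 0.640 × 0.75760/0.24240 = 2.00 ≈ 2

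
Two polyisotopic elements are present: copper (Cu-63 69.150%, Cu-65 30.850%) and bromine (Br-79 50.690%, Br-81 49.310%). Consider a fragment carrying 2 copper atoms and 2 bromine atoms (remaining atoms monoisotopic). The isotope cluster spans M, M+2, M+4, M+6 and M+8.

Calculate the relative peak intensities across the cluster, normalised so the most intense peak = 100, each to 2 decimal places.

Copper pattern (n=2): 0.47817225 : 0.4266555 : 0.09517225
Bromine pattern (n=2): 0.25694761 : 0.49990478 : 0.24314761
Convolve the two distributions (both contribute in 2-u steps):
  M: 0.47817225×0.25694761 = 0.122865
  M+2: 0.47817225×0.49990478 + 0.4266555×0.25694761 = 0.348669
  M+4: 0.47817225×0.24314761 + 0.4266555×0.49990478 + 0.09517225×0.25694761 = 0.354008
  M+6: 0.4266555×0.24314761 + 0.09517225×0.49990478 = 0.151317
  M+8: 0.09517225×0.24314761 = 0.023141
Scale to base peak (0.354008) = 100: 34.71 : 98.49 : 100.00 : 42.74 : 6.54

34.71 : 98.49 : 100.00 : 42.74 : 6.54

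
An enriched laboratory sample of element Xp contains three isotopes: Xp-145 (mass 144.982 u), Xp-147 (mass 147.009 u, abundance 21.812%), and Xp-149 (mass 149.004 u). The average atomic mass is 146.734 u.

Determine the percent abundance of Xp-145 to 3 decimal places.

45.620%

The remaining 78.188% is split between Xp-145 (fraction x) and Xp-149 (fraction 0.78188 − x).
Substituting: 144.982x + 149.004(0.78188 − x) = 114.66839692
(144.982 − 149.004)x = -1.8348506  ⇒  x = 0.45620, y = 0.32568
Xp-145: 45.620%, Xp-149: 32.568%.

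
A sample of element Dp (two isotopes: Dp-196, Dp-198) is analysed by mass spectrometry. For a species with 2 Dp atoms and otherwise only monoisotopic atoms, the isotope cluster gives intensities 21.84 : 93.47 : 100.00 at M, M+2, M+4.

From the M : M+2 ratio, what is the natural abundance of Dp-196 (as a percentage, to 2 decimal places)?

31.85%

Let p = fractional abundance of Dp-196. I(M+2)/I(M) = [C(2,1)·p^1·(1−p)] / p^2 = 2·(1−p)/p = 93.47/21.84 = 4.2798
(1−p)/p = 4.2798/2 = 2.1399  ⇒  p = 1/(1 + 2.1399) = 0.3185
Dp-196: 31.85%, Dp-198: 68.15%.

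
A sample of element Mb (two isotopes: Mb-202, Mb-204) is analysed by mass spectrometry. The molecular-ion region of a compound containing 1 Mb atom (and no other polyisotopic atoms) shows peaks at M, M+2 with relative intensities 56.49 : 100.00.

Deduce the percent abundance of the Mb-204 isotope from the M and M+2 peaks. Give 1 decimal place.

63.9%

Write p for the Mb-202 fraction. I(M+2)/I(M) = [C(1,1)·p^0·(1−p)] / p^1 = 1·(1−p)/p = 100.00/56.49 = 1.7702
(1−p)/p = 1.7702/1 = 1.7702  ⇒  p = 1/(1 + 1.7702) = 0.3610
Mb-202: 36.1%, Mb-204: 63.9%.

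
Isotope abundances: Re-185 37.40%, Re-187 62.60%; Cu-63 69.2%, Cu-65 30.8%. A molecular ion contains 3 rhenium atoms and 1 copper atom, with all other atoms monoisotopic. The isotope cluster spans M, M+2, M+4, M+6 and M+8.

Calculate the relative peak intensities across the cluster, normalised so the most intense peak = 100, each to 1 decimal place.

9.4 : 51.4 : 100.0 : 79.2 : 19.6

Rhenium pattern (n=3): 0.05231362 : 0.26268713 : 0.43968487 : 0.24531438
Copper pattern (n=1): 0.6920 : 0.3080
Convolve the two distributions (both contribute in 2-u steps):
  M: 0.05231362×0.6920 = 0.036201
  M+2: 0.05231362×0.3080 + 0.26268713×0.6920 = 0.197892
  M+4: 0.26268713×0.3080 + 0.43968487×0.6920 = 0.385170
  M+6: 0.43968487×0.3080 + 0.24531438×0.6920 = 0.305180
  M+8: 0.24531438×0.3080 = 0.075557
Scale to base peak (0.385170) = 100: 9.4 : 51.4 : 100.0 : 79.2 : 19.6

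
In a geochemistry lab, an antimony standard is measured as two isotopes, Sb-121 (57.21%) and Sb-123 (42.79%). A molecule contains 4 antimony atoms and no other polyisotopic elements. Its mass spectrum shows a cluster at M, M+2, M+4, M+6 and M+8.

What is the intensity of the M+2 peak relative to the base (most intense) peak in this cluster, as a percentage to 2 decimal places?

89.13%

Term probabilities: M 0.1071, M+2 0.3205, M+4 0.3596, M+6 0.1793, M+8 0.0335. Base peak = M+4.
P(M+4) = C(4,2) × 0.5721^2 × 0.4279^2 = 6 × 0.32729841 × 0.18309841 = 0.359567 (base)
P(M+2) = C(4,1) × 0.5721^3 × 0.4279^1 = 4 × 0.18724742 × 0.4279 = 0.320493
Relative intensity = 0.320493 / 0.359567 × 100 = 89.13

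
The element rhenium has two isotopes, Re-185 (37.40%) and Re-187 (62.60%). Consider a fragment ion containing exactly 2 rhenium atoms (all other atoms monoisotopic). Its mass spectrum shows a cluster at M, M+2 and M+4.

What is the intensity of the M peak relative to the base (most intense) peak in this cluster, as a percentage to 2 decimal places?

Term probabilities: M 0.1399, M+2 0.4682, M+4 0.3919. Base peak = M+2.
P(M+2) = C(2,1) × 0.3740^1 × 0.6260^1 = 2 × 0.3740 × 0.6260 = 0.468248 (base)
P(M) = C(2,0) × 0.3740^2 × 0.6260^0 = 1 × 0.139876 × 1.0000 = 0.139876
Relative intensity = 0.139876 / 0.468248 × 100 = 29.87

29.87%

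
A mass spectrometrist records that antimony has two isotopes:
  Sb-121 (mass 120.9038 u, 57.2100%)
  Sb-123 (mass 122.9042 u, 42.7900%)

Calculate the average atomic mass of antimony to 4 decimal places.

Ar = Σ fᵢ·mᵢ = 0.572100 × 120.9038 + 0.427900 × 122.9042
= 69.16906 + 52.59071 = 121.75977 u

121.7598 u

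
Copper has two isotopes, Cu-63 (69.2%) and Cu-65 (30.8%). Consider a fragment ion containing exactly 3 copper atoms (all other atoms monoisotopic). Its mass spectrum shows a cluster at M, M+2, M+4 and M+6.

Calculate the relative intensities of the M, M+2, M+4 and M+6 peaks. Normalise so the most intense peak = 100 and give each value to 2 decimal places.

74.89 : 100.00 : 44.51 : 6.60

Expanding (0.692 + 0.308)^3:
P(M) = 0.692^3 = 0.331374
P(M+2) = 3 × 0.692^2 × 0.308^1 = 0.442470
P(M+4) = 3 × 0.692^1 × 0.308^2 = 0.196938
P(M+6) = 0.308^3 = 0.029218
The M+2 peak is largest (0.442470); scaling to 100 gives 74.89 : 100.00 : 44.51 : 6.60.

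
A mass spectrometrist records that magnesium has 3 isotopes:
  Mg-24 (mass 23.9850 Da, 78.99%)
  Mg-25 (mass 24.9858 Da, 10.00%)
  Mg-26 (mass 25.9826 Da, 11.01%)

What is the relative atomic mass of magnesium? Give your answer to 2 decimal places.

24.31 Da

Weight each isotope mass by its fractional abundance: 0.7899 × 23.9850 + 0.1000 × 24.9858 + 0.1101 × 25.9826
= 18.94575 + 2.49858 + 2.86068 = 24.30501 Da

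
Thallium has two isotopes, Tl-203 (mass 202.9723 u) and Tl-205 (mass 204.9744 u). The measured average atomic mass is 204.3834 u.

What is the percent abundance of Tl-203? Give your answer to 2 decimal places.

29.52%

Let x be the fractional abundance of Tl-203; then Tl-205 has abundance 1 − x.
202.9723·x + 204.9744·(1 − x) = 204.3834
(202.9723 − 204.9744)·x = 204.3834 − 204.9744
x = -0.5910 / -2.0021 = 0.29519 → 29.52% Tl-203, 70.48% Tl-205.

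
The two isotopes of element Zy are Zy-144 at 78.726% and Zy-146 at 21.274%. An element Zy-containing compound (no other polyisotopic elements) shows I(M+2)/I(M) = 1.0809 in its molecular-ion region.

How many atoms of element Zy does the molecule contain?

For n independent Zy atoms, I(M+2)/I(M) = n · (abundance Zy-146) / (abundance Zy-144) = n · 0.21274/0.78726.
n = 1.0809 × 0.78726/0.21274 = 4.00 ≈ 4

4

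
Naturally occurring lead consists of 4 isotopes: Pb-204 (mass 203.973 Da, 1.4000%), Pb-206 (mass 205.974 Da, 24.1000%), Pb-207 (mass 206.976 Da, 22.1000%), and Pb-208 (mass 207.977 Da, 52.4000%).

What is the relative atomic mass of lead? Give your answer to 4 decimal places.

207.2170 Da

The abundance-weighted mean is 0.014000 × 203.973 + 0.241000 × 205.974 + 0.221000 × 206.976 + 0.524000 × 207.977
= 2.85562 + 49.63973 + 45.74170 + 108.97995 = 207.21700 Da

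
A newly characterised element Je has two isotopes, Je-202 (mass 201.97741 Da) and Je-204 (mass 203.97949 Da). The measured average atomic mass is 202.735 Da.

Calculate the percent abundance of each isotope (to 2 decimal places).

Writing the weighted mean with unknown fraction x of Je-202:
201.97741·x + 203.97949·(1 − x) = 202.735
(201.97741 − 203.97949)·x = 202.735 − 203.97949
x = -1.24449 / -2.00208 = 0.62160 → 62.16% Je-202, 37.84% Je-204.

Je-202: 62.16%, Je-204: 37.84%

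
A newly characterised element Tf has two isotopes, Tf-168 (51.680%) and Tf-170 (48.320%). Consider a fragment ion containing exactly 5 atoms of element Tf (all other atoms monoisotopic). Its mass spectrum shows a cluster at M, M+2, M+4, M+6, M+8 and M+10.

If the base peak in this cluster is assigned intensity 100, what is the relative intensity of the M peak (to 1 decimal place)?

11.4

Binomial terms of (0.51680 + 0.48320)^5: M 0.0369, M+2 0.1723, M+4 0.3223, M+6 0.3013, M+8 0.1409, M+10 0.0263 → M+4 is the base peak.
P(M+4) = C(5,2) × 0.51680^3 × 0.48320^2 = 10 × 0.1380281 × 0.23348224 = 0.322271 (base)
P(M) = C(5,0) × 0.51680^5 × 0.48320^0 = 1 × 0.03686485 × 1.0000 = 0.036865
Relative intensity = 0.036865 / 0.322271 × 100 = 11.4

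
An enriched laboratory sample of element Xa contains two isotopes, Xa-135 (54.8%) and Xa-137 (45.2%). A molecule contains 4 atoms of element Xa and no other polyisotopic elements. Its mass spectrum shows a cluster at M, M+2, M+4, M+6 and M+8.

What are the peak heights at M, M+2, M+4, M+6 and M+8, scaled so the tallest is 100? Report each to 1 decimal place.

24.5 : 80.8 : 100.0 : 55.0 : 11.3

Each Xa atom is independently Xa-135 (p = 0.548) or Xa-137 (q = 0.452); the cluster is the binomial expansion (p + q)^4.
P(M) = 0.548^4 = 0.090182
P(M+2) = 4 × 0.548^3 × 0.452^1 = 0.297536
P(M+4) = 6 × 0.548^2 × 0.452^2 = 0.368120
P(M+6) = 4 × 0.548^1 × 0.452^3 = 0.202421
P(M+8) = 0.452^4 = 0.041740
The M+4 peak is largest (0.368120); scaling to 100 gives 24.5 : 80.8 : 100.0 : 55.0 : 11.3.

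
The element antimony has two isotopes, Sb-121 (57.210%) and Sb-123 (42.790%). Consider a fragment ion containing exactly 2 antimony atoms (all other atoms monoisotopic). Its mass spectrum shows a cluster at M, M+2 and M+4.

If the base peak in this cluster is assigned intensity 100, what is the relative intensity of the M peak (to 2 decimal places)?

66.85

Binomial terms of (0.57210 + 0.42790)^2: M 0.3273, M+2 0.4896, M+4 0.1831 → M+2 is the base peak.
P(M+2) = C(2,1) × 0.57210^1 × 0.42790^1 = 2 × 0.5721 × 0.4279 = 0.489603 (base)
P(M) = C(2,0) × 0.57210^2 × 0.42790^0 = 1 × 0.32729841 × 1.0000 = 0.327298
Relative intensity = 0.327298 / 0.489603 × 100 = 66.85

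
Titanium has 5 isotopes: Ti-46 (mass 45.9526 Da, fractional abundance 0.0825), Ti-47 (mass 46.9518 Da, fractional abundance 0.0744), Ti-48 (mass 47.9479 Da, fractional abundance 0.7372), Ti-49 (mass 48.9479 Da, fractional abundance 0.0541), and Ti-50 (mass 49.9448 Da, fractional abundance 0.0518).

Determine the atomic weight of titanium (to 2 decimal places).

Weight each isotope mass by its fractional abundance: 0.0825 × 45.9526 + 0.0744 × 46.9518 + 0.7372 × 47.9479 + 0.0541 × 48.9479 + 0.0518 × 49.9448
= 3.79109 + 3.49321 + 35.34719 + 2.64808 + 2.58714 = 47.86671 Da

47.87 Da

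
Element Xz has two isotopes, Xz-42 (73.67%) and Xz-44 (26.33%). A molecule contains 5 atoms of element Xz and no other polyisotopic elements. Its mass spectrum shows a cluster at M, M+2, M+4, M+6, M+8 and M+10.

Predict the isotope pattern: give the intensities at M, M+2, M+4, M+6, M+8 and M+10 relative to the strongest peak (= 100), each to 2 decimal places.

Each Xz atom is independently Xz-42 (p = 0.7367) or Xz-44 (q = 0.2633); the cluster is the binomial expansion (p + q)^5.
P(M) = 0.7367^5 = 0.216997
P(M+2) = 5 × 0.7367^4 × 0.2633^1 = 0.387778
P(M+4) = 10 × 0.7367^3 × 0.2633^2 = 0.277188
P(M+6) = 10 × 0.7367^2 × 0.2633^3 = 0.099068
P(M+8) = 5 × 0.7367^1 × 0.2633^4 = 0.017704
P(M+10) = 0.2633^5 = 0.001265
The M+2 peak is largest (0.387778); scaling to 100 gives 55.96 : 100.00 : 71.48 : 25.55 : 4.57 : 0.33.

55.96 : 100.00 : 71.48 : 25.55 : 4.57 : 0.33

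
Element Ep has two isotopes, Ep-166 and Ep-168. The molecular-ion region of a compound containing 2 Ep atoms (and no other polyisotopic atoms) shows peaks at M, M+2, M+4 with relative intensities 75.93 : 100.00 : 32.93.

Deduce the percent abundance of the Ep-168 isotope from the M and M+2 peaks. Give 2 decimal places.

Let p = fractional abundance of Ep-166. I(M+2)/I(M) = [C(2,1)·p^1·(1−p)] / p^2 = 2·(1−p)/p = 100.00/75.93 = 1.3170
(1−p)/p = 1.3170/2 = 0.6585  ⇒  p = 1/(1 + 0.6585) = 0.6030
Ep-166: 60.30%, Ep-168: 39.70%.

39.70%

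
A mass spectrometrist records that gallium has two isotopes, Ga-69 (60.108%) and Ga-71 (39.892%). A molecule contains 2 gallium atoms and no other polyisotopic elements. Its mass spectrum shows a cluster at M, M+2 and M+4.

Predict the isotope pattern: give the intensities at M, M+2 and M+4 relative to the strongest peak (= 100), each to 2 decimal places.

Each Ga atom is independently Ga-69 (p = 0.60108) or Ga-71 (q = 0.39892); the cluster is the binomial expansion (p + q)^2.
P(M) = 0.60108^2 = 0.361297
P(M+2) = 2 × 0.60108^1 × 0.39892^1 = 0.479566
P(M+4) = 0.39892^2 = 0.159137
The M+2 peak is largest (0.479566); scaling to 100 gives 75.34 : 100.00 : 33.18.

75.34 : 100.00 : 33.18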